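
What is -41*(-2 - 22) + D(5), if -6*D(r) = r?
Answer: 5899/6 ≈ 983.17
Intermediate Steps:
D(r) = -r/6
-41*(-2 - 22) + D(5) = -41*(-2 - 22) - ⅙*5 = -41*(-24) - ⅚ = 984 - ⅚ = 5899/6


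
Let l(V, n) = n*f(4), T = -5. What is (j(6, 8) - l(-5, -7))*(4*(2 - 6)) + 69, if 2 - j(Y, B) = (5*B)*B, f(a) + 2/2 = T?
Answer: 5829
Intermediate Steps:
f(a) = -6 (f(a) = -1 - 5 = -6)
l(V, n) = -6*n (l(V, n) = n*(-6) = -6*n)
j(Y, B) = 2 - 5*B**2 (j(Y, B) = 2 - 5*B*B = 2 - 5*B**2)
(j(6, 8) - l(-5, -7))*(4*(2 - 6)) + 69 = ((2 - 5*8**2) - (-6)*(-7))*(4*(2 - 6)) + 69 = ((2 - 5*64) - 1*42)*(4*(-4)) + 69 = ((2 - 320) - 42)*(-16) + 69 = (-318 - 42)*(-16) + 69 = -360*(-16) + 69 = 5760 + 69 = 5829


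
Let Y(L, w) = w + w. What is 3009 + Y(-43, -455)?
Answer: 2099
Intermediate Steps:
Y(L, w) = 2*w
3009 + Y(-43, -455) = 3009 + 2*(-455) = 3009 - 910 = 2099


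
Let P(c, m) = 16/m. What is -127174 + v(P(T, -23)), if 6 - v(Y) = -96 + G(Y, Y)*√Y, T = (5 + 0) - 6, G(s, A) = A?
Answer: -127072 + 64*I*√23/529 ≈ -1.2707e+5 + 0.58021*I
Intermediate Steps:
T = -1 (T = 5 - 6 = -1)
v(Y) = 102 - Y^(3/2) (v(Y) = 6 - (-96 + Y*√Y) = 6 - (-96 + Y^(3/2)) = 6 + (96 - Y^(3/2)) = 102 - Y^(3/2))
-127174 + v(P(T, -23)) = -127174 + (102 - (16/(-23))^(3/2)) = -127174 + (102 - (16*(-1/23))^(3/2)) = -127174 + (102 - (-16/23)^(3/2)) = -127174 + (102 - (-64)*I*√23/529) = -127174 + (102 + 64*I*√23/529) = -127072 + 64*I*√23/529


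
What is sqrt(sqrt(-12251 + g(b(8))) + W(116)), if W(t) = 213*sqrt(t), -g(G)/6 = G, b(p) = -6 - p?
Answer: sqrt(426*sqrt(29) + 23*I*sqrt(23)) ≈ 47.91 + 1.1511*I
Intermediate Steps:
g(G) = -6*G
sqrt(sqrt(-12251 + g(b(8))) + W(116)) = sqrt(sqrt(-12251 - 6*(-6 - 1*8)) + 213*sqrt(116)) = sqrt(sqrt(-12251 - 6*(-6 - 8)) + 213*(2*sqrt(29))) = sqrt(sqrt(-12251 - 6*(-14)) + 426*sqrt(29)) = sqrt(sqrt(-12251 + 84) + 426*sqrt(29)) = sqrt(sqrt(-12167) + 426*sqrt(29)) = sqrt(23*I*sqrt(23) + 426*sqrt(29)) = sqrt(426*sqrt(29) + 23*I*sqrt(23))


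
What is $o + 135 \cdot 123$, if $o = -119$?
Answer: $16486$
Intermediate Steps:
$o + 135 \cdot 123 = -119 + 135 \cdot 123 = -119 + 16605 = 16486$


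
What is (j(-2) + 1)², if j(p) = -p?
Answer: 9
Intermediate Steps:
(j(-2) + 1)² = (-1*(-2) + 1)² = (2 + 1)² = 3² = 9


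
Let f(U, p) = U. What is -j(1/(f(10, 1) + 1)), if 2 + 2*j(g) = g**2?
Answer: 241/242 ≈ 0.99587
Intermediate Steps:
j(g) = -1 + g**2/2
-j(1/(f(10, 1) + 1)) = -(-1 + (1/(10 + 1))**2/2) = -(-1 + (1/11)**2/2) = -(-1 + (1/2)*(1/121)) = -(-1 + 1/242) = -1*(-241/242) = 241/242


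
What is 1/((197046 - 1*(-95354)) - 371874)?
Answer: -1/79474 ≈ -1.2583e-5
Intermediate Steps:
1/((197046 - 1*(-95354)) - 371874) = 1/((197046 + 95354) - 371874) = 1/(292400 - 371874) = 1/(-79474) = -1/79474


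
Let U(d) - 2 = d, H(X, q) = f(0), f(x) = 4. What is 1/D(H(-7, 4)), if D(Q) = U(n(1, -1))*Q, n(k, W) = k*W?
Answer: ¼ ≈ 0.25000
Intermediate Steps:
n(k, W) = W*k
H(X, q) = 4
U(d) = 2 + d
D(Q) = Q (D(Q) = (2 - 1*1)*Q = (2 - 1)*Q = 1*Q = Q)
1/D(H(-7, 4)) = 1/4 = ¼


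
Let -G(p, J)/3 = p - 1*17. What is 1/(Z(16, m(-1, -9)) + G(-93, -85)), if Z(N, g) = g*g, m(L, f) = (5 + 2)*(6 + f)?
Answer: 1/771 ≈ 0.0012970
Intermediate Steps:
G(p, J) = 51 - 3*p (G(p, J) = -3*(p - 1*17) = -3*(p - 17) = -3*(-17 + p) = 51 - 3*p)
m(L, f) = 42 + 7*f (m(L, f) = 7*(6 + f) = 42 + 7*f)
Z(N, g) = g²
1/(Z(16, m(-1, -9)) + G(-93, -85)) = 1/((42 + 7*(-9))² + (51 - 3*(-93))) = 1/((42 - 63)² + (51 + 279)) = 1/((-21)² + 330) = 1/(441 + 330) = 1/771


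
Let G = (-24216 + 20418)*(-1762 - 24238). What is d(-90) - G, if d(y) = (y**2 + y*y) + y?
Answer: -98731890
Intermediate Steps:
d(y) = y + 2*y**2 (d(y) = (y**2 + y**2) + y = 2*y**2 + y = y + 2*y**2)
G = 98748000 (G = -3798*(-26000) = 98748000)
d(-90) - G = -90*(1 + 2*(-90)) - 1*98748000 = -90*(1 - 180) - 98748000 = -90*(-179) - 98748000 = 16110 - 98748000 = -98731890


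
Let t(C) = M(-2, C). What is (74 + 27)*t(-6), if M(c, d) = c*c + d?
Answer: -202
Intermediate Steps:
M(c, d) = d + c² (M(c, d) = c² + d = d + c²)
t(C) = 4 + C (t(C) = C + (-2)² = C + 4 = 4 + C)
(74 + 27)*t(-6) = (74 + 27)*(4 - 6) = 101*(-2) = -202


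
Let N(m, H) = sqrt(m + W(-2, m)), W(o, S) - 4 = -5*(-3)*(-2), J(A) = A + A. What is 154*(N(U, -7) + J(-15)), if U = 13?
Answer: -4620 + 154*I*sqrt(13) ≈ -4620.0 + 555.25*I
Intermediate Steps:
J(A) = 2*A
W(o, S) = -26 (W(o, S) = 4 - 5*(-3)*(-2) = 4 + 15*(-2) = 4 - 30 = -26)
N(m, H) = sqrt(-26 + m) (N(m, H) = sqrt(m - 26) = sqrt(-26 + m))
154*(N(U, -7) + J(-15)) = 154*(sqrt(-26 + 13) + 2*(-15)) = 154*(sqrt(-13) - 30) = 154*(I*sqrt(13) - 30) = 154*(-30 + I*sqrt(13)) = -4620 + 154*I*sqrt(13)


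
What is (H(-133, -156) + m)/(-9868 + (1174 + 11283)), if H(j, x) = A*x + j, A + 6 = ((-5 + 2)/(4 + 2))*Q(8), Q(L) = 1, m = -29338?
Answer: -28457/2589 ≈ -10.992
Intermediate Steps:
A = -13/2 (A = -6 + ((-5 + 2)/(4 + 2))*1 = -6 - 3/6*1 = -6 - 3*⅙*1 = -6 - ½*1 = -6 - ½ = -13/2 ≈ -6.5000)
H(j, x) = j - 13*x/2 (H(j, x) = -13*x/2 + j = j - 13*x/2)
(H(-133, -156) + m)/(-9868 + (1174 + 11283)) = ((-133 - 13/2*(-156)) - 29338)/(-9868 + (1174 + 11283)) = ((-133 + 1014) - 29338)/(-9868 + 12457) = (881 - 29338)/2589 = -28457*1/2589 = -28457/2589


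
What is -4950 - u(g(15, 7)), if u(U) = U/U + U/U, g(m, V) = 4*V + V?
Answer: -4952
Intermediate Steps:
g(m, V) = 5*V
u(U) = 2 (u(U) = 1 + 1 = 2)
-4950 - u(g(15, 7)) = -4950 - 1*2 = -4950 - 2 = -4952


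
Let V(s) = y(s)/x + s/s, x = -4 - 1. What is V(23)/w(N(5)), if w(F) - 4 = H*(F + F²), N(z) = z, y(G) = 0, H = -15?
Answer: -1/446 ≈ -0.0022422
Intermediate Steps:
x = -5
V(s) = 1 (V(s) = 0/(-5) + s/s = 0*(-⅕) + 1 = 0 + 1 = 1)
w(F) = 4 - 15*F - 15*F² (w(F) = 4 - 15*(F + F²) = 4 + (-15*F - 15*F²) = 4 - 15*F - 15*F²)
V(23)/w(N(5)) = 1/(4 - 15*5 - 15*5²) = 1/(4 - 75 - 15*25) = 1/(4 - 75 - 375) = 1/(-446) = 1*(-1/446) = -1/446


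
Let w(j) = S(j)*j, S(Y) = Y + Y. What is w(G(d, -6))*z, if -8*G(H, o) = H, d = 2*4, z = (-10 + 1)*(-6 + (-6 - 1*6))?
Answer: 324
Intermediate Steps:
S(Y) = 2*Y
z = 162 (z = -9*(-6 + (-6 - 6)) = -9*(-6 - 12) = -9*(-18) = 162)
d = 8
G(H, o) = -H/8
w(j) = 2*j² (w(j) = (2*j)*j = 2*j²)
w(G(d, -6))*z = (2*(-⅛*8)²)*162 = (2*(-1)²)*162 = (2*1)*162 = 2*162 = 324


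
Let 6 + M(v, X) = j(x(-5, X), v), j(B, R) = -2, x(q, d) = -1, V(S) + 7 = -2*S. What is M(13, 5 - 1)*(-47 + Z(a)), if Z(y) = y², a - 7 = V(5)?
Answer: -424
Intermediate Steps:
V(S) = -7 - 2*S
a = -10 (a = 7 + (-7 - 2*5) = 7 + (-7 - 10) = 7 - 17 = -10)
M(v, X) = -8 (M(v, X) = -6 - 2 = -8)
M(13, 5 - 1)*(-47 + Z(a)) = -8*(-47 + (-10)²) = -8*(-47 + 100) = -8*53 = -424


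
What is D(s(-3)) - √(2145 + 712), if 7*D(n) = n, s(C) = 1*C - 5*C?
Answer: 12/7 - √2857 ≈ -51.737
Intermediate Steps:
s(C) = -4*C (s(C) = C - 5*C = -4*C)
D(n) = n/7
D(s(-3)) - √(2145 + 712) = (-4*(-3))/7 - √(2145 + 712) = (⅐)*12 - √2857 = 12/7 - √2857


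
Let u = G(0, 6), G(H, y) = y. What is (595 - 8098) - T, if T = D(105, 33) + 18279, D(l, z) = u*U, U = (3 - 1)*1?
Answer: -25794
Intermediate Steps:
u = 6
U = 2 (U = 2*1 = 2)
D(l, z) = 12 (D(l, z) = 6*2 = 12)
T = 18291 (T = 12 + 18279 = 18291)
(595 - 8098) - T = (595 - 8098) - 1*18291 = -7503 - 18291 = -25794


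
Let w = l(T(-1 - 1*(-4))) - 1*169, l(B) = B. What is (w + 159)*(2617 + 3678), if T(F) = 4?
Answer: -37770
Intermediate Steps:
w = -165 (w = 4 - 1*169 = 4 - 169 = -165)
(w + 159)*(2617 + 3678) = (-165 + 159)*(2617 + 3678) = -6*6295 = -37770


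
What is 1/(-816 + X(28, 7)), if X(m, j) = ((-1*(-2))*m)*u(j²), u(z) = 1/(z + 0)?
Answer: -7/5704 ≈ -0.0012272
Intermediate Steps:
u(z) = 1/z
X(m, j) = 2*m/j² (X(m, j) = ((-1*(-2))*m)/(j²) = (2*m)/j² = 2*m/j²)
1/(-816 + X(28, 7)) = 1/(-816 + 2*28/7²) = 1/(-816 + 2*28*(1/49)) = 1/(-816 + 8/7) = 1/(-5704/7) = -7/5704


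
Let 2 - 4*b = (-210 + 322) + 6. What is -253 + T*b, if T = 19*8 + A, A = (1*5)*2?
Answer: -4951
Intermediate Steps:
A = 10 (A = 5*2 = 10)
T = 162 (T = 19*8 + 10 = 152 + 10 = 162)
b = -29 (b = 1/2 - ((-210 + 322) + 6)/4 = 1/2 - (112 + 6)/4 = 1/2 - 1/4*118 = 1/2 - 59/2 = -29)
-253 + T*b = -253 + 162*(-29) = -253 - 4698 = -4951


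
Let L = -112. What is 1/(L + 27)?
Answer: -1/85 ≈ -0.011765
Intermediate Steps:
1/(L + 27) = 1/(-112 + 27) = 1/(-85) = -1/85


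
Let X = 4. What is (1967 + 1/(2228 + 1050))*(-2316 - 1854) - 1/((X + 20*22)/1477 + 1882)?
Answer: -37375663750169413/4556678962 ≈ -8.2024e+6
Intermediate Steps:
(1967 + 1/(2228 + 1050))*(-2316 - 1854) - 1/((X + 20*22)/1477 + 1882) = (1967 + 1/(2228 + 1050))*(-2316 - 1854) - 1/((4 + 20*22)/1477 + 1882) = (1967 + 1/3278)*(-4170) - 1/((4 + 440)*(1/1477) + 1882) = (1967 + 1/3278)*(-4170) - 1/(444*(1/1477) + 1882) = (6447827/3278)*(-4170) - 1/(444/1477 + 1882) = -13443719295/1639 - 1/2780158/1477 = -13443719295/1639 - 1*1477/2780158 = -13443719295/1639 - 1477/2780158 = -37375663750169413/4556678962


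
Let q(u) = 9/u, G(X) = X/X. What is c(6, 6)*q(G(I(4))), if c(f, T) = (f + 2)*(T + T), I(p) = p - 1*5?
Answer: 864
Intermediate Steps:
I(p) = -5 + p (I(p) = p - 5 = -5 + p)
G(X) = 1
c(f, T) = 2*T*(2 + f) (c(f, T) = (2 + f)*(2*T) = 2*T*(2 + f))
c(6, 6)*q(G(I(4))) = (2*6*(2 + 6))*(9/1) = (2*6*8)*(9*1) = 96*9 = 864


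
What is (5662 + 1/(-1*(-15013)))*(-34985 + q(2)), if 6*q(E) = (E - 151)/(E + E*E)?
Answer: -107071308409663/540468 ≈ -1.9811e+8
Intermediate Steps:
q(E) = (-151 + E)/(6*(E + E**2)) (q(E) = ((E - 151)/(E + E*E))/6 = ((-151 + E)/(E + E**2))/6 = (-151 + E)/(6*(E + E**2)))
(5662 + 1/(-1*(-15013)))*(-34985 + q(2)) = (5662 + 1/(-1*(-15013)))*(-34985 + (1/6)*(-151 + 2)/(2*(1 + 2))) = (5662 + 1/15013)*(-34985 + (1/6)*(1/2)*(-149)/3) = (5662 + 1/15013)*(-34985 + (1/6)*(1/2)*(1/3)*(-149)) = 85003607*(-34985 - 149/36)/15013 = (85003607/15013)*(-1259609/36) = -107071308409663/540468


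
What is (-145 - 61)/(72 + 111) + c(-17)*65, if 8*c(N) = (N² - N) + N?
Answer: 3436007/1464 ≈ 2347.0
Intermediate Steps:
c(N) = N²/8 (c(N) = ((N² - N) + N)/8 = N²/8)
(-145 - 61)/(72 + 111) + c(-17)*65 = (-145 - 61)/(72 + 111) + ((⅛)*(-17)²)*65 = -206/183 + ((⅛)*289)*65 = -206*1/183 + (289/8)*65 = -206/183 + 18785/8 = 3436007/1464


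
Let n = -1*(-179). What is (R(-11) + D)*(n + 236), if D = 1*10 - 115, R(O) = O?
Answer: -48140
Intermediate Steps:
D = -105 (D = 10 - 115 = -105)
n = 179
(R(-11) + D)*(n + 236) = (-11 - 105)*(179 + 236) = -116*415 = -48140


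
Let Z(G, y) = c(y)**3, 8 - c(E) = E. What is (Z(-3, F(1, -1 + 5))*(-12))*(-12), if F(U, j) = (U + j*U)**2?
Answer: -707472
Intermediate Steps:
c(E) = 8 - E
F(U, j) = (U + U*j)**2
Z(G, y) = (8 - y)**3
(Z(-3, F(1, -1 + 5))*(-12))*(-12) = (-(-8 + 1**2*(1 + (-1 + 5))**2)**3*(-12))*(-12) = (-(-8 + 1*(1 + 4)**2)**3*(-12))*(-12) = (-(-8 + 1*5**2)**3*(-12))*(-12) = (-(-8 + 1*25)**3*(-12))*(-12) = (-(-8 + 25)**3*(-12))*(-12) = (-1*17**3*(-12))*(-12) = (-1*4913*(-12))*(-12) = -4913*(-12)*(-12) = 58956*(-12) = -707472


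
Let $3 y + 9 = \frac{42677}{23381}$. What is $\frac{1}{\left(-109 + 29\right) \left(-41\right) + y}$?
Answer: $\frac{70143}{229901288} \approx 0.0003051$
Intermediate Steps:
$y = - \frac{167752}{70143}$ ($y = -3 + \frac{42677 \cdot \frac{1}{23381}}{3} = -3 + \frac{1}{3} \cdot \frac{42677}{23381} = -3 + \frac{42677}{70143} = - \frac{167752}{70143} \approx -2.3916$)
$\frac{1}{\left(-109 + 29\right) \left(-41\right) + y} = \frac{1}{\left(-109 + 29\right) \left(-41\right) - \frac{167752}{70143}} = \frac{1}{\left(-80\right) \left(-41\right) - \frac{167752}{70143}} = \frac{1}{3280 - \frac{167752}{70143}} = \frac{1}{\frac{229901288}{70143}} = \frac{70143}{229901288}$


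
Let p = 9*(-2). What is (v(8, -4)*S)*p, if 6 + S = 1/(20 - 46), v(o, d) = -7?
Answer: -9891/13 ≈ -760.85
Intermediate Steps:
S = -157/26 (S = -6 + 1/(20 - 46) = -6 + 1/(-26) = -6 - 1/26 = -157/26 ≈ -6.0385)
p = -18
(v(8, -4)*S)*p = -7*(-157/26)*(-18) = (1099/26)*(-18) = -9891/13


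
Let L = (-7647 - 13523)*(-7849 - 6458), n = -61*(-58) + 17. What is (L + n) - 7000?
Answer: 302875745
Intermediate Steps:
n = 3555 (n = 3538 + 17 = 3555)
L = 302879190 (L = -21170*(-14307) = 302879190)
(L + n) - 7000 = (302879190 + 3555) - 7000 = 302882745 - 7000 = 302875745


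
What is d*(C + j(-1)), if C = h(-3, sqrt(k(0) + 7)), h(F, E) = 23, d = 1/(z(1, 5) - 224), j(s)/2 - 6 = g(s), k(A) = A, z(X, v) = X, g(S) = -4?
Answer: -27/223 ≈ -0.12108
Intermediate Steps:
j(s) = 4 (j(s) = 12 + 2*(-4) = 12 - 8 = 4)
d = -1/223 (d = 1/(1 - 224) = 1/(-223) = -1/223 ≈ -0.0044843)
C = 23
d*(C + j(-1)) = -(23 + 4)/223 = -1/223*27 = -27/223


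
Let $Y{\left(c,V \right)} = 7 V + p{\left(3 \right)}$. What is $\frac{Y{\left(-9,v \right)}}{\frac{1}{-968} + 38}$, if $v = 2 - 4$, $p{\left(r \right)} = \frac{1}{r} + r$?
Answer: $- \frac{30976}{110349} \approx -0.28071$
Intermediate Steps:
$p{\left(r \right)} = r + \frac{1}{r}$
$v = -2$
$Y{\left(c,V \right)} = \frac{10}{3} + 7 V$ ($Y{\left(c,V \right)} = 7 V + \left(3 + \frac{1}{3}\right) = 7 V + \frac{10}{3} = \frac{10}{3} + 7 V$)
$\frac{Y{\left(-9,v \right)}}{\frac{1}{-968} + 38} = \frac{\frac{10}{3} + 7 \left(-2\right)}{\frac{1}{-968} + 38} = \frac{\frac{10}{3} - 14}{- \frac{1}{968} + 38} = \frac{1}{\frac{36783}{968}} \left(- \frac{32}{3}\right) = \frac{968}{36783} \left(- \frac{32}{3}\right) = - \frac{30976}{110349}$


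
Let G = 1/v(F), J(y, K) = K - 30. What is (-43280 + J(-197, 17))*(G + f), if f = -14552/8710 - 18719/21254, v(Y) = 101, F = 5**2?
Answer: 1028647701147147/9348678170 ≈ 1.1003e+5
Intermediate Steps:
F = 25
J(y, K) = -30 + K
f = -236165349/92561170 (f = -14552*1/8710 - 18719*1/21254 = -7276/4355 - 18719/21254 = -236165349/92561170 ≈ -2.5515)
G = 1/101 ≈ 0.0099010
(-43280 + J(-197, 17))*(G + f) = (-43280 + (-30 + 17))*(1/101 - 236165349/92561170) = (-43280 - 13)*(-23760139079/9348678170) = -43293*(-23760139079/9348678170) = 1028647701147147/9348678170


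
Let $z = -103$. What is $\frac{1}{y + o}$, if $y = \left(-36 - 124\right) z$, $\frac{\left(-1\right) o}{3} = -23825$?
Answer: $\frac{1}{87955} \approx 1.1369 \cdot 10^{-5}$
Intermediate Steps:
$o = 71475$ ($o = \left(-3\right) \left(-23825\right) = 71475$)
$y = 16480$ ($y = \left(-36 - 124\right) \left(-103\right) = \left(-160\right) \left(-103\right) = 16480$)
$\frac{1}{y + o} = \frac{1}{16480 + 71475} = \frac{1}{87955}$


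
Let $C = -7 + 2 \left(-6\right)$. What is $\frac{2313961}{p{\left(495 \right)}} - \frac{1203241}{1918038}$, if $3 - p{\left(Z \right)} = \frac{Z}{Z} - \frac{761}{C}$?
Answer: $- \frac{28109302461695}{462247158} \approx -60810.0$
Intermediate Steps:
$C = -19$ ($C = -7 - 12 = -19$)
$p{\left(Z \right)} = - \frac{723}{19}$ ($p{\left(Z \right)} = 3 - \left(\frac{Z}{Z} - \frac{761}{-19}\right) = 3 - \left(1 - - \frac{761}{19}\right) = 3 - \left(1 + \frac{761}{19}\right) = 3 - \frac{780}{19} = - \frac{723}{19}$)
$\frac{2313961}{p{\left(495 \right)}} - \frac{1203241}{1918038} = \frac{2313961}{- \frac{723}{19}} - \frac{1203241}{1918038} = 2313961 \left(- \frac{19}{723}\right) - \frac{1203241}{1918038} = - \frac{43965259}{723} - \frac{1203241}{1918038} = - \frac{28109302461695}{462247158}$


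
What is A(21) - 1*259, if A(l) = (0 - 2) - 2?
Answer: -263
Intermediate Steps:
A(l) = -4 (A(l) = -2 - 2 = -4)
A(21) - 1*259 = -4 - 1*259 = -4 - 259 = -263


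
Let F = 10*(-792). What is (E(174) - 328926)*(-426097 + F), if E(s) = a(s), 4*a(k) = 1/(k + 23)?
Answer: 112494466450679/788 ≈ 1.4276e+11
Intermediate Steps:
a(k) = 1/(4*(23 + k)) (a(k) = 1/(4*(k + 23)) = 1/(4*(23 + k)))
E(s) = 1/(4*(23 + s))
F = -7920
(E(174) - 328926)*(-426097 + F) = (1/(4*(23 + 174)) - 328926)*(-426097 - 7920) = ((¼)/197 - 328926)*(-434017) = ((¼)*(1/197) - 328926)*(-434017) = (1/788 - 328926)*(-434017) = -259193687/788*(-434017) = 112494466450679/788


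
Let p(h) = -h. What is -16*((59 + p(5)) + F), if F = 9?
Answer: -1008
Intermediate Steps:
-16*((59 + p(5)) + F) = -16*((59 - 1*5) + 9) = -16*((59 - 5) + 9) = -16*(54 + 9) = -16*63 = -1008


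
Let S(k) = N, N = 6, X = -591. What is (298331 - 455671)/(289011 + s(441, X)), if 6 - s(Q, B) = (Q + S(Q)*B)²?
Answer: 39335/2338002 ≈ 0.016824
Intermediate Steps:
S(k) = 6
s(Q, B) = 6 - (Q + 6*B)²
(298331 - 455671)/(289011 + s(441, X)) = (298331 - 455671)/(289011 + (6 - (441 + 6*(-591))²)) = -157340/(289011 + (6 - (441 - 3546)²)) = -157340/(289011 + (6 - 1*(-3105)²)) = -157340/(289011 + (6 - 1*9641025)) = -157340/(289011 + (6 - 9641025)) = -157340/(289011 - 9641019) = -157340/(-9352008) = -157340*(-1/9352008) = 39335/2338002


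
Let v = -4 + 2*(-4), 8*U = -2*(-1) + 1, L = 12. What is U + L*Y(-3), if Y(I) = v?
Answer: -1149/8 ≈ -143.63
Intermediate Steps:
U = 3/8 (U = (-2*(-1) + 1)/8 = (2 + 1)/8 = (1/8)*3 = 3/8 ≈ 0.37500)
v = -12 (v = -4 - 8 = -12)
Y(I) = -12
U + L*Y(-3) = 3/8 + 12*(-12) = 3/8 - 144 = -1149/8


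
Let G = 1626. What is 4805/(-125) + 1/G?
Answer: -1562561/40650 ≈ -38.439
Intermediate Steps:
4805/(-125) + 1/G = 4805/(-125) + 1/1626 = 4805*(-1/125) + 1*(1/1626) = -961/25 + 1/1626 = -1562561/40650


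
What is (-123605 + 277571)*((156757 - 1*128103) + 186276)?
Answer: 33091912380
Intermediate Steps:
(-123605 + 277571)*((156757 - 1*128103) + 186276) = 153966*((156757 - 128103) + 186276) = 153966*(28654 + 186276) = 153966*214930 = 33091912380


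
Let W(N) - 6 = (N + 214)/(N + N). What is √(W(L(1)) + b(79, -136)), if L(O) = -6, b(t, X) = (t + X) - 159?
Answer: I*√2046/3 ≈ 15.078*I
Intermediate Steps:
b(t, X) = -159 + X + t (b(t, X) = (X + t) - 159 = -159 + X + t)
W(N) = 6 + (214 + N)/(2*N) (W(N) = 6 + (N + 214)/(N + N) = 6 + (214 + N)/((2*N)) = 6 + (214 + N)*(1/(2*N)) = 6 + (214 + N)/(2*N))
√(W(L(1)) + b(79, -136)) = √((13/2 + 107/(-6)) + (-159 - 136 + 79)) = √((13/2 + 107*(-⅙)) - 216) = √((13/2 - 107/6) - 216) = √(-34/3 - 216) = √(-682/3) = I*√2046/3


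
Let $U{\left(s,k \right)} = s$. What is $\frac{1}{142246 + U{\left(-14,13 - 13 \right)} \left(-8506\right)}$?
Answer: $\frac{1}{261330} \approx 3.8266 \cdot 10^{-6}$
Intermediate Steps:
$\frac{1}{142246 + U{\left(-14,13 - 13 \right)} \left(-8506\right)} = \frac{1}{142246 - -119084} = \frac{1}{142246 + 119084} = \frac{1}{261330}$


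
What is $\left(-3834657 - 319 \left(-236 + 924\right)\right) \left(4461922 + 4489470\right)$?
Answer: $-36290097897568$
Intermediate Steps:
$\left(-3834657 - 319 \left(-236 + 924\right)\right) \left(4461922 + 4489470\right) = \left(-3834657 - 219472\right) 8951392 = \left(-4054129\right) 8951392 = -36290097897568$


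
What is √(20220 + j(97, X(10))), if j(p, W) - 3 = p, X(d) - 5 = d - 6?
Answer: 4*√1270 ≈ 142.55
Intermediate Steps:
X(d) = -1 + d (X(d) = 5 + (d - 6) = 5 + (-6 + d) = -1 + d)
j(p, W) = 3 + p
√(20220 + j(97, X(10))) = √(20220 + (3 + 97)) = √(20220 + 100) = √20320 = 4*√1270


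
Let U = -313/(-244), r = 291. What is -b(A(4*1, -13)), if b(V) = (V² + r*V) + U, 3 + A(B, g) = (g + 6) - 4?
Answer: 945919/244 ≈ 3876.7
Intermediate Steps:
U = 313/244 (U = -313*(-1/244) = 313/244 ≈ 1.2828)
A(B, g) = -1 + g (A(B, g) = -3 + ((g + 6) - 4) = -3 + ((6 + g) - 4) = -3 + (2 + g) = -1 + g)
b(V) = 313/244 + V² + 291*V (b(V) = (V² + 291*V) + 313/244 = 313/244 + V² + 291*V)
-b(A(4*1, -13)) = -(313/244 + (-1 - 13)² + 291*(-1 - 13)) = -(313/244 + (-14)² + 291*(-14)) = -(313/244 + 196 - 4074) = -1*(-945919/244) = 945919/244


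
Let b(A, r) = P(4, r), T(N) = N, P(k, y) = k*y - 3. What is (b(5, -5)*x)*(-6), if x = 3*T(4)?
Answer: 1656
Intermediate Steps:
P(k, y) = -3 + k*y
b(A, r) = -3 + 4*r
x = 12 (x = 3*4 = 12)
(b(5, -5)*x)*(-6) = ((-3 + 4*(-5))*12)*(-6) = ((-3 - 20)*12)*(-6) = -23*12*(-6) = -276*(-6) = 1656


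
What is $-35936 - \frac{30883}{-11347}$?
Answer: $- \frac{407734909}{11347} \approx -35933.0$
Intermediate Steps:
$-35936 - \frac{30883}{-11347} = -35936 - - \frac{30883}{11347} = -35936 + \frac{30883}{11347} = - \frac{407734909}{11347}$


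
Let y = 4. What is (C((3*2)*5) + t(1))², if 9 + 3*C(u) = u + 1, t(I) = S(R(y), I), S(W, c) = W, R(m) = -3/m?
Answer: 6241/144 ≈ 43.340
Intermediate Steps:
t(I) = -¾ (t(I) = -3/4 = -3*¼ = -¾)
C(u) = -8/3 + u/3 (C(u) = -3 + (u + 1)/3 = -3 + (1 + u)/3 = -3 + (⅓ + u/3) = -8/3 + u/3)
(C((3*2)*5) + t(1))² = ((-8/3 + ((3*2)*5)/3) - ¾)² = ((-8/3 + (6*5)/3) - ¾)² = ((-8/3 + (⅓)*30) - ¾)² = ((-8/3 + 10) - ¾)² = (22/3 - ¾)² = (79/12)² = 6241/144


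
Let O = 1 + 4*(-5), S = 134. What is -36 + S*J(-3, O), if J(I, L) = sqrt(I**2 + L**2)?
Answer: -36 + 134*sqrt(370) ≈ 2541.5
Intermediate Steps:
O = -19 (O = 1 - 20 = -19)
-36 + S*J(-3, O) = -36 + 134*sqrt((-3)**2 + (-19)**2) = -36 + 134*sqrt(9 + 361) = -36 + 134*sqrt(370)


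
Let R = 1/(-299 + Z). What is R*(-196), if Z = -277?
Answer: 49/144 ≈ 0.34028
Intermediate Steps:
R = -1/576 (R = 1/(-299 - 277) = 1/(-576) = -1/576 ≈ -0.0017361)
R*(-196) = -1/576*(-196) = 49/144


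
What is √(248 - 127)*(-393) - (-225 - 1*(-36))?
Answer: -4134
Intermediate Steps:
√(248 - 127)*(-393) - (-225 - 1*(-36)) = √121*(-393) - (-225 + 36) = 11*(-393) - 1*(-189) = -4323 + 189 = -4134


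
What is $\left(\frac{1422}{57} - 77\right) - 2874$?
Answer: $- \frac{55595}{19} \approx -2926.1$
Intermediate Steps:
$\left(\frac{1422}{57} - 77\right) - 2874 = \left(1422 \cdot \frac{1}{57} - 77\right) - 2874 = \left(\frac{474}{19} - 77\right) - 2874 = - \frac{989}{19} - 2874 = - \frac{55595}{19}$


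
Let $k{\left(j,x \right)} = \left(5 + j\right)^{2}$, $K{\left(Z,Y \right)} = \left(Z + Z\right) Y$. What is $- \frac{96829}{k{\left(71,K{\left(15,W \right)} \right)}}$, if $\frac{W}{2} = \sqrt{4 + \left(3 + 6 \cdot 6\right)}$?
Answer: $- \frac{96829}{5776} \approx -16.764$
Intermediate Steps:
$W = 2 \sqrt{43}$ ($W = 2 \sqrt{4 + \left(3 + 6 \cdot 6\right)} = 2 \sqrt{4 + \left(3 + 36\right)} = 2 \sqrt{4 + 39} = 2 \sqrt{43} \approx 13.115$)
$K{\left(Z,Y \right)} = 2 Y Z$ ($K{\left(Z,Y \right)} = 2 Z Y = 2 Y Z$)
$- \frac{96829}{k{\left(71,K{\left(15,W \right)} \right)}} = - \frac{96829}{\left(5 + 71\right)^{2}} = - \frac{96829}{76^{2}} = - \frac{96829}{5776}$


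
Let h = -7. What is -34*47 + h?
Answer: -1605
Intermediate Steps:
-34*47 + h = -34*47 - 7 = -1598 - 7 = -1605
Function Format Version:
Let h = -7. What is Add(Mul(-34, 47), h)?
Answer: -1605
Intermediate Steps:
Add(Mul(-34, 47), h) = Add(Mul(-34, 47), -7) = Add(-1598, -7) = -1605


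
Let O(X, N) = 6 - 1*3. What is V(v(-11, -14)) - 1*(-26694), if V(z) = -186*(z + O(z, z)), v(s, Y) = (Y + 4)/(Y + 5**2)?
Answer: 289356/11 ≈ 26305.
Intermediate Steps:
v(s, Y) = (4 + Y)/(25 + Y) (v(s, Y) = (4 + Y)/(Y + 25) = (4 + Y)/(25 + Y))
O(X, N) = 3 (O(X, N) = 6 - 3 = 3)
V(z) = -558 - 186*z (V(z) = -186*(z + 3) = -186*(3 + z) = -558 - 186*z)
V(v(-11, -14)) - 1*(-26694) = (-558 - 186*(4 - 14)/(25 - 14)) - 1*(-26694) = (-558 - 186*(-10)/11) + 26694 = (-558 - 186*(-10/11)) + 26694 = (-558 + 1860/11) + 26694 = -4278/11 + 26694 = 289356/11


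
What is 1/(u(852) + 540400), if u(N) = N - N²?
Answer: -1/184652 ≈ -5.4156e-6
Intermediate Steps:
1/(u(852) + 540400) = 1/(852*(1 - 1*852) + 540400) = 1/(852*(1 - 852) + 540400) = 1/(852*(-851) + 540400) = 1/(-725052 + 540400) = 1/(-184652) = -1/184652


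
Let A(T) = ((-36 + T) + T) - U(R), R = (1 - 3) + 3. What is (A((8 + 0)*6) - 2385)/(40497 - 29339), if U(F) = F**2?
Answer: -1163/5579 ≈ -0.20846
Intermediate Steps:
R = 1 (R = -2 + 3 = 1)
A(T) = -37 + 2*T (A(T) = ((-36 + T) + T) - 1*1**2 = (-36 + 2*T) - 1*1 = (-36 + 2*T) - 1 = -37 + 2*T)
(A((8 + 0)*6) - 2385)/(40497 - 29339) = ((-37 + 2*((8 + 0)*6)) - 2385)/(40497 - 29339) = ((-37 + 2*(8*6)) - 2385)/11158 = ((-37 + 2*48) - 2385)*(1/11158) = ((-37 + 96) - 2385)*(1/11158) = (59 - 2385)*(1/11158) = -2326*1/11158 = -1163/5579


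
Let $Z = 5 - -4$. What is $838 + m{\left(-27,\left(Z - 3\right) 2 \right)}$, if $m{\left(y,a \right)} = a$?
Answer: $850$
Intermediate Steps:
$Z = 9$ ($Z = 5 + 4 = 9$)
$838 + m{\left(-27,\left(Z - 3\right) 2 \right)} = 838 + \left(9 - 3\right) 2 = 838 + 6 \cdot 2 = 838 + 12 = 850$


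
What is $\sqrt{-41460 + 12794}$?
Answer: $i \sqrt{28666} \approx 169.31 i$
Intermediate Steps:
$\sqrt{-41460 + 12794} = \sqrt{-28666} = i \sqrt{28666}$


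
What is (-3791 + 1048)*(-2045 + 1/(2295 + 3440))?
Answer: 32170106982/5735 ≈ 5.6094e+6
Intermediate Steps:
(-3791 + 1048)*(-2045 + 1/(2295 + 3440)) = -2743*(-2045 + 1/5735) = -2743*(-11728074/5735) = 32170106982/5735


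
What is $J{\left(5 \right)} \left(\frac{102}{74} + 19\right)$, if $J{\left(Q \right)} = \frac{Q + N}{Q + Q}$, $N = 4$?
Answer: $\frac{3393}{185} \approx 18.341$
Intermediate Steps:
$J{\left(Q \right)} = \frac{4 + Q}{2 Q}$ ($J{\left(Q \right)} = \frac{Q + 4}{Q + Q} = \frac{4 + Q}{2 Q}$)
$J{\left(5 \right)} \left(\frac{102}{74} + 19\right) = \frac{4 + 5}{2 \cdot 5} \left(\frac{102}{74} + 19\right) = \frac{1}{2} \cdot \frac{1}{5} \cdot 9 \left(102 \cdot \frac{1}{74} + 19\right) = \frac{9 \left(\frac{51}{37} + 19\right)}{10} = \frac{9}{10} \cdot \frac{754}{37} = \frac{3393}{185}$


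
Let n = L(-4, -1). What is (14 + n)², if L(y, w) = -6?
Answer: 64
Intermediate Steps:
n = -6
(14 + n)² = (14 - 6)² = 8² = 64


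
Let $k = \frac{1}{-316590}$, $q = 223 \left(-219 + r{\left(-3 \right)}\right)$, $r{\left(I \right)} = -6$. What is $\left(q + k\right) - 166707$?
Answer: $- \frac{68662672381}{316590} \approx -2.1688 \cdot 10^{5}$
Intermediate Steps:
$q = -50175$ ($q = 223 \left(-219 - 6\right) = 223 \left(-225\right) = -50175$)
$k = - \frac{1}{316590} \approx -3.1587 \cdot 10^{-6}$
$\left(q + k\right) - 166707 = \left(-50175 - \frac{1}{316590}\right) - 166707 = - \frac{15884903251}{316590} - 166707 = - \frac{68662672381}{316590}$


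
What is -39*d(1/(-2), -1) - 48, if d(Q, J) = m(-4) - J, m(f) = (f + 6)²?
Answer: -243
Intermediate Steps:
m(f) = (6 + f)²
d(Q, J) = 4 - J (d(Q, J) = (6 - 4)² - J = 2² - J = 4 - J)
-39*d(1/(-2), -1) - 48 = -39*(4 - 1*(-1)) - 48 = -39*(4 + 1) - 48 = -39*5 - 48 = -195 - 48 = -243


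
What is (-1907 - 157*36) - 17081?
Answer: -24640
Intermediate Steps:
(-1907 - 157*36) - 17081 = (-1907 - 5652) - 17081 = -7559 - 17081 = -24640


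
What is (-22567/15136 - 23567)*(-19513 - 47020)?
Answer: 23734495331907/15136 ≈ 1.5681e+9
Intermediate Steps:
(-22567/15136 - 23567)*(-19513 - 47020) = (-22567*1/15136 - 23567)*(-66533) = (-22567/15136 - 23567)*(-66533) = -356732679/15136*(-66533) = 23734495331907/15136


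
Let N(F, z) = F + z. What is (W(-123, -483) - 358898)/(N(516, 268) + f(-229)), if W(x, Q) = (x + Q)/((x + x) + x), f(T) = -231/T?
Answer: -10109033708/22111341 ≈ -457.19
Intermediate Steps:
W(x, Q) = (Q + x)/(3*x) (W(x, Q) = (Q + x)/(2*x + x) = (Q + x)/((3*x)) = (Q + x)*(1/(3*x)) = (Q + x)/(3*x))
(W(-123, -483) - 358898)/(N(516, 268) + f(-229)) = ((1/3)*(-483 - 123)/(-123) - 358898)/((516 + 268) - 231/(-229)) = ((1/3)*(-1/123)*(-606) - 358898)/(784 - 231*(-1/229)) = (202/123 - 358898)/(784 + 231/229) = -44144252/(123*179767/229) = -44144252/123*229/179767 = -10109033708/22111341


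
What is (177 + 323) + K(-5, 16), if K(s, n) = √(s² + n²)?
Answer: 500 + √281 ≈ 516.76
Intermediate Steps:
K(s, n) = √(n² + s²)
(177 + 323) + K(-5, 16) = (177 + 323) + √(16² + (-5)²) = 500 + √(256 + 25) = 500 + √281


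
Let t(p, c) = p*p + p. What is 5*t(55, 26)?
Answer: 15400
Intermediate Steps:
t(p, c) = p + p² (t(p, c) = p² + p = p + p²)
5*t(55, 26) = 5*(55*(1 + 55)) = 5*(55*56) = 5*3080 = 15400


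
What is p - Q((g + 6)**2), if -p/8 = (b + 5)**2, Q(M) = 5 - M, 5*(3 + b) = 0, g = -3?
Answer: -28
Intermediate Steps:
b = -3 (b = -3 + (1/5)*0 = -3 + 0 = -3)
p = -32 (p = -8*(-3 + 5)**2 = -8*2**2 = -8*4 = -32)
p - Q((g + 6)**2) = -32 - (5 - (-3 + 6)**2) = -32 - (5 - 1*3**2) = -32 - (5 - 1*9) = -32 - (5 - 9) = -32 - 1*(-4) = -32 + 4 = -28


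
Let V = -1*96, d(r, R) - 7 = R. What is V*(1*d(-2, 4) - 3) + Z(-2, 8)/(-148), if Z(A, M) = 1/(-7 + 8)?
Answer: -113665/148 ≈ -768.01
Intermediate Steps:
d(r, R) = 7 + R
Z(A, M) = 1 (Z(A, M) = 1/1 = 1)
V = -96
V*(1*d(-2, 4) - 3) + Z(-2, 8)/(-148) = -96*(1*(7 + 4) - 3) + 1/(-148) = -96*(1*11 - 3) + 1*(-1/148) = -96*(11 - 3) - 1/148 = -96*8 - 1/148 = -768 - 1/148 = -113665/148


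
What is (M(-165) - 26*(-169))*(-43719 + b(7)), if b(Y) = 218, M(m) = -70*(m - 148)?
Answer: -1144250304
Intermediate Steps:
M(m) = 10360 - 70*m (M(m) = -70*(-148 + m) = 10360 - 70*m)
(M(-165) - 26*(-169))*(-43719 + b(7)) = ((10360 - 70*(-165)) - 26*(-169))*(-43719 + 218) = ((10360 + 11550) + 4394)*(-43501) = (21910 + 4394)*(-43501) = 26304*(-43501) = -1144250304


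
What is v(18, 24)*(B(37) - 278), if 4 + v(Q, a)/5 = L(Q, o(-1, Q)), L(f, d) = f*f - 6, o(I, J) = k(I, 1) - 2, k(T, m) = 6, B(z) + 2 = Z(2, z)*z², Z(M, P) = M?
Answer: 3859060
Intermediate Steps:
B(z) = -2 + 2*z²
o(I, J) = 4 (o(I, J) = 6 - 2 = 4)
L(f, d) = -6 + f² (L(f, d) = f² - 6 = -6 + f²)
v(Q, a) = -50 + 5*Q² (v(Q, a) = -20 + 5*(-6 + Q²) = -20 + (-30 + 5*Q²) = -50 + 5*Q²)
v(18, 24)*(B(37) - 278) = (-50 + 5*18²)*((-2 + 2*37²) - 278) = (-50 + 5*324)*((-2 + 2*1369) - 278) = (-50 + 1620)*((-2 + 2738) - 278) = 1570*(2736 - 278) = 1570*2458 = 3859060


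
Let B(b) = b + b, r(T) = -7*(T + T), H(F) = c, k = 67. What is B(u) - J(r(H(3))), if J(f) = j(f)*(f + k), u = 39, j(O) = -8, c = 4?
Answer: 166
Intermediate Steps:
H(F) = 4
r(T) = -14*T
J(f) = -536 - 8*f (J(f) = -8*(f + 67) = -8*(67 + f) = -536 - 8*f)
B(b) = 2*b
B(u) - J(r(H(3))) = 2*39 - (-536 - (-112)*4) = 78 - (-536 - 8*(-56)) = 78 - (-536 + 448) = 78 - 1*(-88) = 78 + 88 = 166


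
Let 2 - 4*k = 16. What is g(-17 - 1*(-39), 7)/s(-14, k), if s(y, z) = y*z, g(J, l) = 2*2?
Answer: 4/49 ≈ 0.081633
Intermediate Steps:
k = -7/2 (k = ½ - ¼*16 = ½ - 4 = -7/2 ≈ -3.5000)
g(J, l) = 4
g(-17 - 1*(-39), 7)/s(-14, k) = 4/((-14*(-7/2))) = 4/49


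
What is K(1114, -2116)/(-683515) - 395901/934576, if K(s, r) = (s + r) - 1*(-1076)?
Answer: -270673430639/638796714640 ≈ -0.42372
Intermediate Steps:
K(s, r) = 1076 + r + s (K(s, r) = (r + s) + 1076 = 1076 + r + s)
K(1114, -2116)/(-683515) - 395901/934576 = (1076 - 2116 + 1114)/(-683515) - 395901/934576 = 74*(-1/683515) - 395901*1/934576 = -74/683515 - 395901/934576 = -270673430639/638796714640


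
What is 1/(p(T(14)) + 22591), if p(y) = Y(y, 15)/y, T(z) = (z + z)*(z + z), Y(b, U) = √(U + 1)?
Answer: 196/4427837 ≈ 4.4265e-5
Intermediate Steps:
Y(b, U) = √(1 + U)
T(z) = 4*z² (T(z) = (2*z)*(2*z) = 4*z²)
p(y) = 4/y (p(y) = √(1 + 15)/y = √16/y = 4/y)
1/(p(T(14)) + 22591) = 1/(4/((4*14²)) + 22591) = 1/(4/((4*196)) + 22591) = 1/(4/784 + 22591) = 1/(4*(1/784) + 22591) = 1/(1/196 + 22591) = 1/(4427837/196) = 196/4427837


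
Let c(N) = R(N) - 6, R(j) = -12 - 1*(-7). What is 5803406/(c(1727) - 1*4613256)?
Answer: -5803406/4613267 ≈ -1.2580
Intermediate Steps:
R(j) = -5 (R(j) = -12 + 7 = -5)
c(N) = -11 (c(N) = -5 - 6 = -11)
5803406/(c(1727) - 1*4613256) = 5803406/(-11 - 1*4613256) = 5803406/(-11 - 4613256) = 5803406/(-4613267) = 5803406*(-1/4613267) = -5803406/4613267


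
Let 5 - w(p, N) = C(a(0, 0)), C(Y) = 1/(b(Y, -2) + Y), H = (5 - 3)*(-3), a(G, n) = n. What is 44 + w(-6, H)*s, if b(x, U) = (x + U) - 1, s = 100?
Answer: 1732/3 ≈ 577.33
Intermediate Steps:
H = -6 (H = 2*(-3) = -6)
b(x, U) = -1 + U + x (b(x, U) = (U + x) - 1 = -1 + U + x)
C(Y) = 1/(-3 + 2*Y) (C(Y) = 1/((-1 - 2 + Y) + Y) = 1/((-3 + Y) + Y) = 1/(-3 + 2*Y))
w(p, N) = 16/3 (w(p, N) = 5 - 1/(-3 + 2*0) = 5 - 1/(-3 + 0) = 5 - 1/(-3) = 5 - 1*(-⅓) = 5 + ⅓ = 16/3)
44 + w(-6, H)*s = 44 + (16/3)*100 = 44 + 1600/3 = 1732/3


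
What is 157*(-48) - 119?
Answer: -7655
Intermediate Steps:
157*(-48) - 119 = -7536 - 119 = -7655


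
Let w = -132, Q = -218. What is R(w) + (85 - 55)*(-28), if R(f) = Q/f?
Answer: -55331/66 ≈ -838.35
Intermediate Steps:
R(f) = -218/f
R(w) + (85 - 55)*(-28) = -218/(-132) + (85 - 55)*(-28) = -218*(-1/132) + 30*(-28) = 109/66 - 840 = -55331/66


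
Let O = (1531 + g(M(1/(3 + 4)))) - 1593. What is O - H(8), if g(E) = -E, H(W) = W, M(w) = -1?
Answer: -69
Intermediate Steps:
O = -61 (O = (1531 - 1*(-1)) - 1593 = (1531 + 1) - 1593 = 1532 - 1593 = -61)
O - H(8) = -61 - 1*8 = -61 - 8 = -69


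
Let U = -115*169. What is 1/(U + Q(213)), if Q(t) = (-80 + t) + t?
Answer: -1/19089 ≈ -5.2386e-5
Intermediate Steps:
U = -19435
Q(t) = -80 + 2*t
1/(U + Q(213)) = 1/(-19435 + (-80 + 2*213)) = 1/(-19435 + (-80 + 426)) = 1/(-19435 + 346) = 1/(-19089) = -1/19089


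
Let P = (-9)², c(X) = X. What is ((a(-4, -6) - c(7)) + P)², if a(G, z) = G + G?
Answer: 4356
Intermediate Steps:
a(G, z) = 2*G
P = 81
((a(-4, -6) - c(7)) + P)² = ((2*(-4) - 1*7) + 81)² = ((-8 - 7) + 81)² = (-15 + 81)² = 66² = 4356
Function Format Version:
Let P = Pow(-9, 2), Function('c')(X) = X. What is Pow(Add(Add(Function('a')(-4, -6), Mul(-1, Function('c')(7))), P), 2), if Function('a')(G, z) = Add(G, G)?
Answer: 4356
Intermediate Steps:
Function('a')(G, z) = Mul(2, G)
P = 81
Pow(Add(Add(Function('a')(-4, -6), Mul(-1, Function('c')(7))), P), 2) = Pow(Add(Add(Mul(2, -4), Mul(-1, 7)), 81), 2) = Pow(Add(Add(-8, -7), 81), 2) = Pow(Add(-15, 81), 2) = Pow(66, 2) = 4356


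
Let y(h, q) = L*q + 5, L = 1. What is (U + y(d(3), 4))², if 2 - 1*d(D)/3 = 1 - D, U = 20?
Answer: 841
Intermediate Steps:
d(D) = 3 + 3*D (d(D) = 6 - 3*(1 - D) = 6 + (-3 + 3*D) = 3 + 3*D)
y(h, q) = 5 + q (y(h, q) = 1*q + 5 = q + 5 = 5 + q)
(U + y(d(3), 4))² = (20 + (5 + 4))² = (20 + 9)² = 29² = 841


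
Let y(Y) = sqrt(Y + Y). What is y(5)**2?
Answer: 10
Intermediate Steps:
y(Y) = sqrt(2)*sqrt(Y) (y(Y) = sqrt(2*Y) = sqrt(2)*sqrt(Y))
y(5)**2 = (sqrt(2)*sqrt(5))**2 = (sqrt(10))**2 = 10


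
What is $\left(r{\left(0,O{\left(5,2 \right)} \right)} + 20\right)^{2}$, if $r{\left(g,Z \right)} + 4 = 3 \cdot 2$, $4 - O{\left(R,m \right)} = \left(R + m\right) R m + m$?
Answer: $484$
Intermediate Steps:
$O{\left(R,m \right)} = 4 - m - R m \left(R + m\right)$ ($O{\left(R,m \right)} = 4 - \left(\left(R + m\right) R m + m\right) = 4 - \left(R \left(R + m\right) m + m\right) = 4 - \left(R m \left(R + m\right) + m\right) = 4 - \left(m + R m \left(R + m\right)\right) = 4 - m - R m \left(R + m\right)$)
$r{\left(g,Z \right)} = 2$ ($r{\left(g,Z \right)} = -4 + 3 \cdot 2 = -4 + 6 = 2$)
$\left(r{\left(0,O{\left(5,2 \right)} \right)} + 20\right)^{2} = \left(2 + 20\right)^{2} = 22^{2} = 484$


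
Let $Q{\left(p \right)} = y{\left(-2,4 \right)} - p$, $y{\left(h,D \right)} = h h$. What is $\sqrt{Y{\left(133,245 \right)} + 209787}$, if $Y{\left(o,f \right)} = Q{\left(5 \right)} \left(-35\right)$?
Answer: $\sqrt{209822} \approx 458.06$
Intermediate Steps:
$y{\left(h,D \right)} = h^{2}$
$Q{\left(p \right)} = 4 - p$ ($Q{\left(p \right)} = \left(-2\right)^{2} - p = 4 - p$)
$Y{\left(o,f \right)} = 35$ ($Y{\left(o,f \right)} = \left(4 - 5\right) \left(-35\right) = \left(-1\right) \left(-35\right) = 35$)
$\sqrt{Y{\left(133,245 \right)} + 209787} = \sqrt{35 + 209787} = \sqrt{209822}$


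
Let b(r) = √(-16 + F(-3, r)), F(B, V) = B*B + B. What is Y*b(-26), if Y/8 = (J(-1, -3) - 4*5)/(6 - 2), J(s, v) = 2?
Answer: -36*I*√10 ≈ -113.84*I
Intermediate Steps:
Y = -36 (Y = 8*((2 - 4*5)/(6 - 2)) = 8*((2 - 20)/4) = 8*(-18*¼) = 8*(-9/2) = -36)
F(B, V) = B + B² (F(B, V) = B² + B = B + B²)
b(r) = I*√10 (b(r) = √(-16 - 3*(1 - 3)) = √(-16 - 3*(-2)) = √(-16 + 6) = √(-10) = I*√10)
Y*b(-26) = -36*I*√10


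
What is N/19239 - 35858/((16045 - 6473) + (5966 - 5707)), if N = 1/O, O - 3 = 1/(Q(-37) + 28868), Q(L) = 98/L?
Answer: -736800788440228/202005771616473 ≈ -3.6474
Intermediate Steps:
O = 3204091/1068018 (O = 3 + 1/(98/(-37) + 28868) = 3 + 1/(98*(-1/37) + 28868) = 3 + 1/(-98/37 + 28868) = 3 + 1/(1068018/37) = 3 + 37/1068018 = 3204091/1068018 ≈ 3.0000)
N = 1068018/3204091 (N = 1/(3204091/1068018) = 1068018/3204091 ≈ 0.33333)
N/19239 - 35858/((16045 - 6473) + (5966 - 5707)) = (1068018/3204091)/19239 - 35858/((16045 - 6473) + (5966 - 5707)) = (1068018/3204091)*(1/19239) - 35858/(9572 + 259) = 356006/20547835583 - 35858/9831 = -736800788440228/202005771616473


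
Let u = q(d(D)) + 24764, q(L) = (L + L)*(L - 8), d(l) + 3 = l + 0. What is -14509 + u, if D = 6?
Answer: 10225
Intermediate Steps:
d(l) = -3 + l (d(l) = -3 + (l + 0) = -3 + l)
q(L) = 2*L*(-8 + L) (q(L) = (2*L)*(-8 + L) = 2*L*(-8 + L))
u = 24734 (u = 2*(-3 + 6)*(-8 + (-3 + 6)) + 24764 = 2*3*(-8 + 3) + 24764 = 2*3*(-5) + 24764 = -30 + 24764 = 24734)
-14509 + u = -14509 + 24734 = 10225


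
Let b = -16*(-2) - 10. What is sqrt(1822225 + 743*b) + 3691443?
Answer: 3691443 + sqrt(1838571) ≈ 3.6928e+6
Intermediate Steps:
b = 22 (b = 32 - 10 = 22)
sqrt(1822225 + 743*b) + 3691443 = sqrt(1822225 + 743*22) + 3691443 = sqrt(1822225 + 16346) + 3691443 = sqrt(1838571) + 3691443 = 3691443 + sqrt(1838571)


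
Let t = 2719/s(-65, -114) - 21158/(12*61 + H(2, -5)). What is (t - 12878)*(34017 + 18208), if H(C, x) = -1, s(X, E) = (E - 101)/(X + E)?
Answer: -406320558535/731 ≈ -5.5584e+8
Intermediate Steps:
s(X, E) = (-101 + E)/(E + X)
t = 8168127/3655 (t = 2719/(((-101 - 114)/(-114 - 65))) - 21158/(12*61 - 1) = 2719/((-215/(-179))) - 21158/(732 - 1) = 2719/((-1/179*(-215))) - 21158/731 = 2719/(215/179) - 21158*1/731 = 2719*(179/215) - 21158/731 = 486701/215 - 21158/731 = 8168127/3655 ≈ 2234.8)
(t - 12878)*(34017 + 18208) = (8168127/3655 - 12878)*(34017 + 18208) = -38900963/3655*52225 = -406320558535/731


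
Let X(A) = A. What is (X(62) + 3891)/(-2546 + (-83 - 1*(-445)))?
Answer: -3953/2184 ≈ -1.8100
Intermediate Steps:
(X(62) + 3891)/(-2546 + (-83 - 1*(-445))) = (62 + 3891)/(-2546 + (-83 - 1*(-445))) = 3953/(-2546 + (-83 + 445)) = 3953/(-2546 + 362) = 3953/(-2184) = 3953*(-1/2184) = -3953/2184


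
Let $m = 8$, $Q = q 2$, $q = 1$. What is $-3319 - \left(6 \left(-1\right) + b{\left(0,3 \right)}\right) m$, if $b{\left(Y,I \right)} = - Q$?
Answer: $-3255$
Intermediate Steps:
$Q = 2$ ($Q = 1 \cdot 2 = 2$)
$b{\left(Y,I \right)} = -2$ ($b{\left(Y,I \right)} = \left(-1\right) 2 = -2$)
$-3319 - \left(6 \left(-1\right) + b{\left(0,3 \right)}\right) m = -3319 - \left(6 \left(-1\right) - 2\right) 8 = -3319 - \left(-6 - 2\right) 8 = -3319 - \left(-8\right) 8 = -3319 - -64 = -3319 + 64 = -3255$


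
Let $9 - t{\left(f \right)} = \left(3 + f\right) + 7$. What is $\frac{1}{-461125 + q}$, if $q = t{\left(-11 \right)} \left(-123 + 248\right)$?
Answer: $- \frac{1}{459875} \approx -2.1745 \cdot 10^{-6}$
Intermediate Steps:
$t{\left(f \right)} = -1 - f$ ($t{\left(f \right)} = 9 - \left(\left(3 + f\right) + 7\right) = 9 - \left(10 + f\right) = -1 - f$)
$q = 1250$ ($q = \left(-1 - -11\right) \left(-123 + 248\right) = \left(-1 + 11\right) 125 = 10 \cdot 125 = 1250$)
$\frac{1}{-461125 + q} = \frac{1}{-461125 + 1250} = \frac{1}{-459875} = - \frac{1}{459875}$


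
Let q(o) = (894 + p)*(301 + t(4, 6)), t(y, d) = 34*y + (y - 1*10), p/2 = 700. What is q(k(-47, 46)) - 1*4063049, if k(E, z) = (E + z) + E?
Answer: -3074335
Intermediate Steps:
p = 1400 (p = 2*700 = 1400)
k(E, z) = z + 2*E
t(y, d) = -10 + 35*y (t(y, d) = 34*y + (y - 10) = 34*y + (-10 + y) = -10 + 35*y)
q(o) = 988714 (q(o) = (894 + 1400)*(301 + (-10 + 35*4)) = 2294*(301 + (-10 + 140)) = 2294*(301 + 130) = 2294*431 = 988714)
q(k(-47, 46)) - 1*4063049 = 988714 - 1*4063049 = 988714 - 4063049 = -3074335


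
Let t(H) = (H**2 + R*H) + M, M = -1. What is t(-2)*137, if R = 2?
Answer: -137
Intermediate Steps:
t(H) = -1 + H**2 + 2*H (t(H) = (H**2 + 2*H) - 1 = -1 + H**2 + 2*H)
t(-2)*137 = (-1 + (-2)**2 + 2*(-2))*137 = (-1 + 4 - 4)*137 = -1*137 = -137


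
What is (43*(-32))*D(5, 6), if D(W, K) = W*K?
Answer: -41280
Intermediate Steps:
D(W, K) = K*W
(43*(-32))*D(5, 6) = (43*(-32))*(6*5) = -1376*30 = -41280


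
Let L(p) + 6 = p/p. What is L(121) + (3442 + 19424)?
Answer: 22861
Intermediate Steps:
L(p) = -5 (L(p) = -6 + p/p = -6 + 1 = -5)
L(121) + (3442 + 19424) = -5 + (3442 + 19424) = -5 + 22866 = 22861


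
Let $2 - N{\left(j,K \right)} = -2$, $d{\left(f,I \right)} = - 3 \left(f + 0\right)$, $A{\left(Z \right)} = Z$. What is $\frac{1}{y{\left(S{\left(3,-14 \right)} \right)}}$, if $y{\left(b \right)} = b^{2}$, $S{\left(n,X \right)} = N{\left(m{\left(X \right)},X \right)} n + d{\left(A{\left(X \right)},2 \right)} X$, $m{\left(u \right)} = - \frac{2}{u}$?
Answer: $\frac{1}{331776} \approx 3.0141 \cdot 10^{-6}$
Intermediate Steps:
$d{\left(f,I \right)} = - 3 f$
$N{\left(j,K \right)} = 4$ ($N{\left(j,K \right)} = 2 - -2 = 2 + 2 = 4$)
$S{\left(n,X \right)} = - 3 X^{2} + 4 n$ ($S{\left(n,X \right)} = 4 n + - 3 X X = 4 n - 3 X^{2} = - 3 X^{2} + 4 n$)
$\frac{1}{y{\left(S{\left(3,-14 \right)} \right)}} = \frac{1}{\left(- 3 \left(-14\right)^{2} + 4 \cdot 3\right)^{2}} = \frac{1}{\left(\left(-3\right) 196 + 12\right)^{2}} = \frac{1}{\left(-588 + 12\right)^{2}} = \frac{1}{\left(-576\right)^{2}} = \frac{1}{331776}$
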